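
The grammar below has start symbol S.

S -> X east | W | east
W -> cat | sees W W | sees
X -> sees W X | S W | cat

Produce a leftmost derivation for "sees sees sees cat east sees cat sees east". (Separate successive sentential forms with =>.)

S => X east => S W east => X east W east => S W east W east => W W east W east => sees W east W east => sees sees W W east W east => sees sees sees W east W east => sees sees sees cat east W east => sees sees sees cat east sees W W east => sees sees sees cat east sees cat W east => sees sees sees cat east sees cat sees east

S => X east   [S -> X east]
X east => S W east   [X -> S W]
S W east => X east W east   [S -> X east]
X east W east => S W east W east   [X -> S W]
S W east W east => W W east W east   [S -> W]
W W east W east => sees W east W east   [W -> sees]
sees W east W east => sees sees W W east W east   [W -> sees W W]
sees sees W W east W east => sees sees sees W east W east   [W -> sees]
sees sees sees W east W east => sees sees sees cat east W east   [W -> cat]
sees sees sees cat east W east => sees sees sees cat east sees W W east   [W -> sees W W]
sees sees sees cat east sees W W east => sees sees sees cat east sees cat W east   [W -> cat]
sees sees sees cat east sees cat W east => sees sees sees cat east sees cat sees east   [W -> sees]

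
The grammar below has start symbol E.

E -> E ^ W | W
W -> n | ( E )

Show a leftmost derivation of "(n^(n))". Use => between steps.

E => W   [E -> W]
W => (E)   [W -> ( E )]
(E) => (E^W)   [E -> E ^ W]
(E^W) => (W^W)   [E -> W]
(W^W) => (n^W)   [W -> n]
(n^W) => (n^(E))   [W -> ( E )]
(n^(E)) => (n^(W))   [E -> W]
(n^(W)) => (n^(n))   [W -> n]

E => W => (E) => (E^W) => (W^W) => (n^W) => (n^(E)) => (n^(W)) => (n^(n))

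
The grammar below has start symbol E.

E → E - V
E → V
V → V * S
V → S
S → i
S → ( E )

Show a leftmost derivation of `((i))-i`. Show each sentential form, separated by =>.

E => E-V   [E → E - V]
E-V => V-V   [E → V]
V-V => S-V   [V → S]
S-V => (E)-V   [S → ( E )]
(E)-V => (V)-V   [E → V]
(V)-V => (S)-V   [V → S]
(S)-V => ((E))-V   [S → ( E )]
((E))-V => ((V))-V   [E → V]
((V))-V => ((S))-V   [V → S]
((S))-V => ((i))-V   [S → i]
((i))-V => ((i))-S   [V → S]
((i))-S => ((i))-i   [S → i]

E => E-V => V-V => S-V => (E)-V => (V)-V => (S)-V => ((E))-V => ((V))-V => ((S))-V => ((i))-V => ((i))-S => ((i))-i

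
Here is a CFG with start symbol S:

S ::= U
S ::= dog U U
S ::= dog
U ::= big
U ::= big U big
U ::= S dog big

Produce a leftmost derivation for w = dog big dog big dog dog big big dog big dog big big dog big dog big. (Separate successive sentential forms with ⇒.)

S ⇒ dog U U ⇒ dog big U ⇒ dog big S dog big ⇒ dog big dog U U dog big ⇒ dog big dog big U dog big ⇒ dog big dog big S dog big dog big ⇒ dog big dog big dog U U dog big dog big ⇒ dog big dog big dog S dog big U dog big dog big ⇒ dog big dog big dog dog U U dog big U dog big dog big ⇒ dog big dog big dog dog big U dog big U dog big dog big ⇒ dog big dog big dog dog big S dog big dog big U dog big dog big ⇒ dog big dog big dog dog big U dog big dog big U dog big dog big ⇒ dog big dog big dog dog big big dog big dog big U dog big dog big ⇒ dog big dog big dog dog big big dog big dog big big dog big dog big

S ⇒ dog U U   [S ::= dog U U]
dog U U ⇒ dog big U   [U ::= big]
dog big U ⇒ dog big S dog big   [U ::= S dog big]
dog big S dog big ⇒ dog big dog U U dog big   [S ::= dog U U]
dog big dog U U dog big ⇒ dog big dog big U dog big   [U ::= big]
dog big dog big U dog big ⇒ dog big dog big S dog big dog big   [U ::= S dog big]
dog big dog big S dog big dog big ⇒ dog big dog big dog U U dog big dog big   [S ::= dog U U]
dog big dog big dog U U dog big dog big ⇒ dog big dog big dog S dog big U dog big dog big   [U ::= S dog big]
dog big dog big dog S dog big U dog big dog big ⇒ dog big dog big dog dog U U dog big U dog big dog big   [S ::= dog U U]
dog big dog big dog dog U U dog big U dog big dog big ⇒ dog big dog big dog dog big U dog big U dog big dog big   [U ::= big]
dog big dog big dog dog big U dog big U dog big dog big ⇒ dog big dog big dog dog big S dog big dog big U dog big dog big   [U ::= S dog big]
dog big dog big dog dog big S dog big dog big U dog big dog big ⇒ dog big dog big dog dog big U dog big dog big U dog big dog big   [S ::= U]
dog big dog big dog dog big U dog big dog big U dog big dog big ⇒ dog big dog big dog dog big big dog big dog big U dog big dog big   [U ::= big]
dog big dog big dog dog big big dog big dog big U dog big dog big ⇒ dog big dog big dog dog big big dog big dog big big dog big dog big   [U ::= big]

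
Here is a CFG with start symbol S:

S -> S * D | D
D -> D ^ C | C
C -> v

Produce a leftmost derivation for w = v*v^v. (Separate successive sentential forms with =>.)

S => S*D => D*D => C*D => v*D => v*D^C => v*C^C => v*v^C => v*v^v

S => S*D   [S -> S * D]
S*D => D*D   [S -> D]
D*D => C*D   [D -> C]
C*D => v*D   [C -> v]
v*D => v*D^C   [D -> D ^ C]
v*D^C => v*C^C   [D -> C]
v*C^C => v*v^C   [C -> v]
v*v^C => v*v^v   [C -> v]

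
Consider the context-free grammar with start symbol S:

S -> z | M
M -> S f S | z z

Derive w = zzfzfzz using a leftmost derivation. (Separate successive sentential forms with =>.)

S => M => SfS => MfS => SfSfS => MfSfS => zzfSfS => zzfzfS => zzfzfM => zzfzfzz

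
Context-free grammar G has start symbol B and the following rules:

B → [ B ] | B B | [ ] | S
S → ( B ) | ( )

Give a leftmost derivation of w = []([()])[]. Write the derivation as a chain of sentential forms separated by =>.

B => BB => BBB => []BB => []SB => [](B)B => []([B])B => []([S])B => []([()])B => []([()])[]

B => BB   [B → B B]
BB => BBB   [B → B B]
BBB => []BB   [B → [ ]]
[]BB => []SB   [B → S]
[]SB => [](B)B   [S → ( B )]
[](B)B => []([B])B   [B → [ B ]]
[]([B])B => []([S])B   [B → S]
[]([S])B => []([()])B   [S → ( )]
[]([()])B => []([()])[]   [B → [ ]]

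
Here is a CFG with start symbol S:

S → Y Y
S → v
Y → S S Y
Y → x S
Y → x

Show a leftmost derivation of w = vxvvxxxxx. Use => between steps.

S => YY => SSYY => vSYY => vYYYY => vxSYYY => vxYYYYY => vxSSYYYYY => vxvSYYYYY => vxvvYYYYY => vxvvxYYYY => vxvvxxYYY => vxvvxxxYY => vxvvxxxxY => vxvvxxxxx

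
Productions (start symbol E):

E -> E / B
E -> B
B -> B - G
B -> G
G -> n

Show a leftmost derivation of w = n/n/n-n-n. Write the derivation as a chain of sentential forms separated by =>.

E => E/B => E/B/B => B/B/B => G/B/B => n/B/B => n/G/B => n/n/B => n/n/B-G => n/n/B-G-G => n/n/G-G-G => n/n/n-G-G => n/n/n-n-G => n/n/n-n-n

E => E/B   [E -> E / B]
E/B => E/B/B   [E -> E / B]
E/B/B => B/B/B   [E -> B]
B/B/B => G/B/B   [B -> G]
G/B/B => n/B/B   [G -> n]
n/B/B => n/G/B   [B -> G]
n/G/B => n/n/B   [G -> n]
n/n/B => n/n/B-G   [B -> B - G]
n/n/B-G => n/n/B-G-G   [B -> B - G]
n/n/B-G-G => n/n/G-G-G   [B -> G]
n/n/G-G-G => n/n/n-G-G   [G -> n]
n/n/n-G-G => n/n/n-n-G   [G -> n]
n/n/n-n-G => n/n/n-n-n   [G -> n]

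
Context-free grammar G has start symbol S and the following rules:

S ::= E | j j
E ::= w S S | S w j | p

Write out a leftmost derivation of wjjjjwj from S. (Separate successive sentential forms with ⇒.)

S ⇒ E   [S ::= E]
E ⇒ Swj   [E ::= S w j]
Swj ⇒ Ewj   [S ::= E]
Ewj ⇒ wSSwj   [E ::= w S S]
wSSwj ⇒ wjjSwj   [S ::= j j]
wjjSwj ⇒ wjjjjwj   [S ::= j j]

S ⇒ E ⇒ Swj ⇒ Ewj ⇒ wSSwj ⇒ wjjSwj ⇒ wjjjjwj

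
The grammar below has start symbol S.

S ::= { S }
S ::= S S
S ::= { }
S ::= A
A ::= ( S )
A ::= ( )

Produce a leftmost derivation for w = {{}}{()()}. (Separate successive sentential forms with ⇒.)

S ⇒ SS   [S ::= S S]
SS ⇒ {S}S   [S ::= { S }]
{S}S ⇒ {{}}S   [S ::= { }]
{{}}S ⇒ {{}}{S}   [S ::= { S }]
{{}}{S} ⇒ {{}}{SS}   [S ::= S S]
{{}}{SS} ⇒ {{}}{AS}   [S ::= A]
{{}}{AS} ⇒ {{}}{()S}   [A ::= ( )]
{{}}{()S} ⇒ {{}}{()A}   [S ::= A]
{{}}{()A} ⇒ {{}}{()()}   [A ::= ( )]

S ⇒ SS ⇒ {S}S ⇒ {{}}S ⇒ {{}}{S} ⇒ {{}}{SS} ⇒ {{}}{AS} ⇒ {{}}{()S} ⇒ {{}}{()A} ⇒ {{}}{()()}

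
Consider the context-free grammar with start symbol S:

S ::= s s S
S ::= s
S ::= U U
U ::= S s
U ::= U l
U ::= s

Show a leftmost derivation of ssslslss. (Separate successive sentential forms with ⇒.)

S ⇒ UU   [S ::= U U]
UU ⇒ UlU   [U ::= U l]
UlU ⇒ SslU   [U ::= S s]
SslU ⇒ UUslU   [S ::= U U]
UUslU ⇒ SsUslU   [U ::= S s]
SsUslU ⇒ ssUslU   [S ::= s]
ssUslU ⇒ ssUlslU   [U ::= U l]
ssUlslU ⇒ ssslslU   [U ::= s]
ssslslU ⇒ ssslslSs   [U ::= S s]
ssslslSs ⇒ ssslslss   [S ::= s]

S ⇒ UU ⇒ UlU ⇒ SslU ⇒ UUslU ⇒ SsUslU ⇒ ssUslU ⇒ ssUlslU ⇒ ssslslU ⇒ ssslslSs ⇒ ssslslss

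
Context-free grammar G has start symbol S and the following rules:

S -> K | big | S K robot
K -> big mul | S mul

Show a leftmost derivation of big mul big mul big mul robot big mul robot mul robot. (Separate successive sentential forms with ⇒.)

S ⇒ S K robot ⇒ K K robot ⇒ big mul K robot ⇒ big mul S mul robot ⇒ big mul S K robot mul robot ⇒ big mul S K robot K robot mul robot ⇒ big mul K K robot K robot mul robot ⇒ big mul big mul K robot K robot mul robot ⇒ big mul big mul big mul robot K robot mul robot ⇒ big mul big mul big mul robot big mul robot mul robot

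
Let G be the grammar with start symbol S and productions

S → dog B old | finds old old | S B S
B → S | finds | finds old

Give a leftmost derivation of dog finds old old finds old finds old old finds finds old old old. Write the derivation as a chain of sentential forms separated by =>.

S => dog B old => dog S old => dog S B S old => dog S B S B S old => dog finds old old B S B S old => dog finds old old finds old S B S old => dog finds old old finds old finds old old B S old => dog finds old old finds old finds old old finds S old => dog finds old old finds old finds old old finds finds old old old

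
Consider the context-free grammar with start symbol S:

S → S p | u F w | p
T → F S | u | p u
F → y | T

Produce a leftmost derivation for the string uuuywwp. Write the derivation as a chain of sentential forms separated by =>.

S => Sp   [S → S p]
Sp => uFwp   [S → u F w]
uFwp => uTwp   [F → T]
uTwp => uFSwp   [T → F S]
uFSwp => uTSwp   [F → T]
uTSwp => uuSwp   [T → u]
uuSwp => uuuFwwp   [S → u F w]
uuuFwwp => uuuywwp   [F → y]

S => Sp => uFwp => uTwp => uFSwp => uTSwp => uuSwp => uuuFwwp => uuuywwp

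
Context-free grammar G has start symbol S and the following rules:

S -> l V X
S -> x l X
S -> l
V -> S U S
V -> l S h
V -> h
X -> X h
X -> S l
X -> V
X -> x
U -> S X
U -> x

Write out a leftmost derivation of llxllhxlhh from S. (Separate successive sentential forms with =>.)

S => lVX => llShX => llxlXhX => llxlSlhX => llxllVXlhX => llxllhXlhX => llxllhxlhX => llxllhxlhV => llxllhxlhh

S => lVX   [S -> l V X]
lVX => llShX   [V -> l S h]
llShX => llxlXhX   [S -> x l X]
llxlXhX => llxlSlhX   [X -> S l]
llxlSlhX => llxllVXlhX   [S -> l V X]
llxllVXlhX => llxllhXlhX   [V -> h]
llxllhXlhX => llxllhxlhX   [X -> x]
llxllhxlhX => llxllhxlhV   [X -> V]
llxllhxlhV => llxllhxlhh   [V -> h]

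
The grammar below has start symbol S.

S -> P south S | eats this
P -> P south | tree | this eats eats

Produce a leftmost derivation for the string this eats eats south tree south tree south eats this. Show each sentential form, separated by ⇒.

S ⇒ P south S ⇒ this eats eats south S ⇒ this eats eats south P south S ⇒ this eats eats south tree south S ⇒ this eats eats south tree south P south S ⇒ this eats eats south tree south tree south S ⇒ this eats eats south tree south tree south eats this

S ⇒ P south S   [S -> P south S]
P south S ⇒ this eats eats south S   [P -> this eats eats]
this eats eats south S ⇒ this eats eats south P south S   [S -> P south S]
this eats eats south P south S ⇒ this eats eats south tree south S   [P -> tree]
this eats eats south tree south S ⇒ this eats eats south tree south P south S   [S -> P south S]
this eats eats south tree south P south S ⇒ this eats eats south tree south tree south S   [P -> tree]
this eats eats south tree south tree south S ⇒ this eats eats south tree south tree south eats this   [S -> eats this]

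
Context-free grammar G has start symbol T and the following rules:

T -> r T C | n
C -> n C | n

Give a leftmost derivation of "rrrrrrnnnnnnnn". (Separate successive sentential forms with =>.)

T => rTC   [T -> r T C]
rTC => rrTCC   [T -> r T C]
rrTCC => rrrTCCC   [T -> r T C]
rrrTCCC => rrrrTCCCC   [T -> r T C]
rrrrTCCCC => rrrrrTCCCCC   [T -> r T C]
rrrrrTCCCCC => rrrrrrTCCCCCC   [T -> r T C]
rrrrrrTCCCCCC => rrrrrrnCCCCCC   [T -> n]
rrrrrrnCCCCCC => rrrrrrnnCCCCCC   [C -> n C]
rrrrrrnnCCCCCC => rrrrrrnnnCCCCC   [C -> n]
rrrrrrnnnCCCCC => rrrrrrnnnnCCCC   [C -> n]
rrrrrrnnnnCCCC => rrrrrrnnnnnCCC   [C -> n]
rrrrrrnnnnnCCC => rrrrrrnnnnnnCC   [C -> n]
rrrrrrnnnnnnCC => rrrrrrnnnnnnnC   [C -> n]
rrrrrrnnnnnnnC => rrrrrrnnnnnnnn   [C -> n]

T=>rTC=>rrTCC=>rrrTCCC=>rrrrTCCCC=>rrrrrTCCCCC=>rrrrrrTCCCCCC=>rrrrrrnCCCCCC=>rrrrrrnnCCCCCC=>rrrrrrnnnCCCCC=>rrrrrrnnnnCCCC=>rrrrrrnnnnnCCC=>rrrrrrnnnnnnCC=>rrrrrrnnnnnnnC=>rrrrrrnnnnnnnn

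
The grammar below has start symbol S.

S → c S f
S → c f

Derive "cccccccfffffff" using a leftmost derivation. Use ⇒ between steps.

S⇒cSf⇒ccSff⇒cccSfff⇒ccccSffff⇒cccccSfffff⇒ccccccSffffff⇒cccccccfffffff

S ⇒ cSf   [S → c S f]
cSf ⇒ ccSff   [S → c S f]
ccSff ⇒ cccSfff   [S → c S f]
cccSfff ⇒ ccccSffff   [S → c S f]
ccccSffff ⇒ cccccSfffff   [S → c S f]
cccccSfffff ⇒ ccccccSffffff   [S → c S f]
ccccccSffffff ⇒ cccccccfffffff   [S → c f]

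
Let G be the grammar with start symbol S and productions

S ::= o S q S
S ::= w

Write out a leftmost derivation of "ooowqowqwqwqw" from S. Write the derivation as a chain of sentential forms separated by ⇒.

S ⇒ oSqS ⇒ ooSqSqS ⇒ oooSqSqSqS ⇒ ooowqSqSqS ⇒ ooowqoSqSqSqS ⇒ ooowqowqSqSqS ⇒ ooowqowqwqSqS ⇒ ooowqowqwqwqS ⇒ ooowqowqwqwqw

S ⇒ oSqS   [S ::= o S q S]
oSqS ⇒ ooSqSqS   [S ::= o S q S]
ooSqSqS ⇒ oooSqSqSqS   [S ::= o S q S]
oooSqSqSqS ⇒ ooowqSqSqS   [S ::= w]
ooowqSqSqS ⇒ ooowqoSqSqSqS   [S ::= o S q S]
ooowqoSqSqSqS ⇒ ooowqowqSqSqS   [S ::= w]
ooowqowqSqSqS ⇒ ooowqowqwqSqS   [S ::= w]
ooowqowqwqSqS ⇒ ooowqowqwqwqS   [S ::= w]
ooowqowqwqwqS ⇒ ooowqowqwqwqw   [S ::= w]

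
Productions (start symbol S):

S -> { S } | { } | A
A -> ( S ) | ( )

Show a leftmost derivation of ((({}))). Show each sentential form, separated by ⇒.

S ⇒ A ⇒ (S) ⇒ (A) ⇒ ((S)) ⇒ ((A)) ⇒ (((S))) ⇒ ((({})))

S ⇒ A   [S -> A]
A ⇒ (S)   [A -> ( S )]
(S) ⇒ (A)   [S -> A]
(A) ⇒ ((S))   [A -> ( S )]
((S)) ⇒ ((A))   [S -> A]
((A)) ⇒ (((S)))   [A -> ( S )]
(((S))) ⇒ ((({})))   [S -> { }]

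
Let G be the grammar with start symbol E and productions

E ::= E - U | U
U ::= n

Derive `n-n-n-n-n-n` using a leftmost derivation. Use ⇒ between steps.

E ⇒ E-U ⇒ E-U-U ⇒ E-U-U-U ⇒ E-U-U-U-U ⇒ E-U-U-U-U-U ⇒ U-U-U-U-U-U ⇒ n-U-U-U-U-U ⇒ n-n-U-U-U-U ⇒ n-n-n-U-U-U ⇒ n-n-n-n-U-U ⇒ n-n-n-n-n-U ⇒ n-n-n-n-n-n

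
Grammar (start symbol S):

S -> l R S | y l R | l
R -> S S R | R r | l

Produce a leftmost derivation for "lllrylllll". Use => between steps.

S => lRS => lSSRS => llRSSRS => llRrSSRS => lllrSSRS => lllrylRSRS => lllryllSRS => lllrylllRS => lllryllllS => lllrylllll

S => lRS   [S -> l R S]
lRS => lSSRS   [R -> S S R]
lSSRS => llRSSRS   [S -> l R S]
llRSSRS => llRrSSRS   [R -> R r]
llRrSSRS => lllrSSRS   [R -> l]
lllrSSRS => lllrylRSRS   [S -> y l R]
lllrylRSRS => lllryllSRS   [R -> l]
lllryllSRS => lllrylllRS   [S -> l]
lllrylllRS => lllryllllS   [R -> l]
lllryllllS => lllrylllll   [S -> l]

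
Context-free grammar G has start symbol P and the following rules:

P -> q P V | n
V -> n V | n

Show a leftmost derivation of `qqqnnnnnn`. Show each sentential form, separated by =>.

P => qPV   [P -> q P V]
qPV => qqPVV   [P -> q P V]
qqPVV => qqqPVVV   [P -> q P V]
qqqPVVV => qqqnVVV   [P -> n]
qqqnVVV => qqqnnVV   [V -> n]
qqqnnVV => qqqnnnVV   [V -> n V]
qqqnnnVV => qqqnnnnVV   [V -> n V]
qqqnnnnVV => qqqnnnnnV   [V -> n]
qqqnnnnnV => qqqnnnnnn   [V -> n]

P => qPV => qqPVV => qqqPVVV => qqqnVVV => qqqnnVV => qqqnnnVV => qqqnnnnVV => qqqnnnnnV => qqqnnnnnn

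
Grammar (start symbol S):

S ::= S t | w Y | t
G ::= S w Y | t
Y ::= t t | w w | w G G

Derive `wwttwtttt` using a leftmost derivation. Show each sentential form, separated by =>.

S => St => wYt => wwGGt => wwSwYGt => wwStwYGt => wwttwYGt => wwttwttGt => wwttwtttt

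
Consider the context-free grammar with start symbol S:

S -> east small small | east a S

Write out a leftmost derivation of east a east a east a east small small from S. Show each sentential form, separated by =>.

S => east a S   [S -> east a S]
east a S => east a east a S   [S -> east a S]
east a east a S => east a east a east a S   [S -> east a S]
east a east a east a S => east a east a east a east small small   [S -> east small small]

S => east a S => east a east a S => east a east a east a S => east a east a east a east small small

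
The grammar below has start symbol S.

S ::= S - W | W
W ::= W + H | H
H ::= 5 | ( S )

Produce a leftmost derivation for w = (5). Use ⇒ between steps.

S ⇒ W ⇒ H ⇒ (S) ⇒ (W) ⇒ (H) ⇒ (5)

S ⇒ W   [S ::= W]
W ⇒ H   [W ::= H]
H ⇒ (S)   [H ::= ( S )]
(S) ⇒ (W)   [S ::= W]
(W) ⇒ (H)   [W ::= H]
(H) ⇒ (5)   [H ::= 5]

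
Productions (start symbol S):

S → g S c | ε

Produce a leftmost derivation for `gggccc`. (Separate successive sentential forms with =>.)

S => gSc => ggScc => gggSccc => gggccc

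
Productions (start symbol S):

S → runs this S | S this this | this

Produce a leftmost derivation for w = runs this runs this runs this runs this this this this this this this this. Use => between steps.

S => S this this => runs this S this this => runs this runs this S this this => runs this runs this S this this this this => runs this runs this runs this S this this this this => runs this runs this runs this runs this S this this this this => runs this runs this runs this runs this S this this this this this this => runs this runs this runs this runs this this this this this this this this

S => S this this   [S → S this this]
S this this => runs this S this this   [S → runs this S]
runs this S this this => runs this runs this S this this   [S → runs this S]
runs this runs this S this this => runs this runs this S this this this this   [S → S this this]
runs this runs this S this this this this => runs this runs this runs this S this this this this   [S → runs this S]
runs this runs this runs this S this this this this => runs this runs this runs this runs this S this this this this   [S → runs this S]
runs this runs this runs this runs this S this this this this => runs this runs this runs this runs this S this this this this this this   [S → S this this]
runs this runs this runs this runs this S this this this this this this => runs this runs this runs this runs this this this this this this this this   [S → this]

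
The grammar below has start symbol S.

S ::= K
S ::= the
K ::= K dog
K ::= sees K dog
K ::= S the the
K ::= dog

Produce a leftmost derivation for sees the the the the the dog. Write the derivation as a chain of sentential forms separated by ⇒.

S ⇒ K ⇒ sees K dog ⇒ sees S the the dog ⇒ sees K the the dog ⇒ sees S the the the the dog ⇒ sees the the the the the dog

S ⇒ K   [S ::= K]
K ⇒ sees K dog   [K ::= sees K dog]
sees K dog ⇒ sees S the the dog   [K ::= S the the]
sees S the the dog ⇒ sees K the the dog   [S ::= K]
sees K the the dog ⇒ sees S the the the the dog   [K ::= S the the]
sees S the the the the dog ⇒ sees the the the the the dog   [S ::= the]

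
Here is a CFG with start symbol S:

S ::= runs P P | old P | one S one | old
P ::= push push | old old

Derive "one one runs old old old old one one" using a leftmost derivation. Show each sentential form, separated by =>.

S => one S one => one one S one one => one one runs P P one one => one one runs old old P one one => one one runs old old old old one one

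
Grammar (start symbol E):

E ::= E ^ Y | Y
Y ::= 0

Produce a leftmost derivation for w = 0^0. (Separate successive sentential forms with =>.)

E => E^Y => Y^Y => 0^Y => 0^0

E => E^Y   [E ::= E ^ Y]
E^Y => Y^Y   [E ::= Y]
Y^Y => 0^Y   [Y ::= 0]
0^Y => 0^0   [Y ::= 0]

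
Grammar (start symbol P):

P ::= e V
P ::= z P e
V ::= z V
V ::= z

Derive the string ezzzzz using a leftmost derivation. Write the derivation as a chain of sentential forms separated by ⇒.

P⇒eV⇒ezV⇒ezzV⇒ezzzV⇒ezzzzV⇒ezzzzz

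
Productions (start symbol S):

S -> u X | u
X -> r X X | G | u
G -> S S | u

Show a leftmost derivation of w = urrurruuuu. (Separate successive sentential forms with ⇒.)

S ⇒ uX ⇒ urXX ⇒ urrXXX ⇒ urruXX ⇒ urrurXXX ⇒ urrurrXXXX ⇒ urrurruXXX ⇒ urrurruuXX ⇒ urrurruuuX ⇒ urrurruuuu

S ⇒ uX   [S -> u X]
uX ⇒ urXX   [X -> r X X]
urXX ⇒ urrXXX   [X -> r X X]
urrXXX ⇒ urruXX   [X -> u]
urruXX ⇒ urrurXXX   [X -> r X X]
urrurXXX ⇒ urrurrXXXX   [X -> r X X]
urrurrXXXX ⇒ urrurruXXX   [X -> u]
urrurruXXX ⇒ urrurruuXX   [X -> u]
urrurruuXX ⇒ urrurruuuX   [X -> u]
urrurruuuX ⇒ urrurruuuu   [X -> u]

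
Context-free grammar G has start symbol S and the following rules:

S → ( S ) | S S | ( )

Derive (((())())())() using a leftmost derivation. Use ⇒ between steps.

S ⇒ SS   [S → S S]
SS ⇒ (S)S   [S → ( S )]
(S)S ⇒ (SS)S   [S → S S]
(SS)S ⇒ ((S)S)S   [S → ( S )]
((S)S)S ⇒ ((SS)S)S   [S → S S]
((SS)S)S ⇒ (((S)S)S)S   [S → ( S )]
(((S)S)S)S ⇒ (((())S)S)S   [S → ( )]
(((())S)S)S ⇒ (((())())S)S   [S → ( )]
(((())())S)S ⇒ (((())())())S   [S → ( )]
(((())())())S ⇒ (((())())())()   [S → ( )]

S ⇒ SS ⇒ (S)S ⇒ (SS)S ⇒ ((S)S)S ⇒ ((SS)S)S ⇒ (((S)S)S)S ⇒ (((())S)S)S ⇒ (((())())S)S ⇒ (((())())())S ⇒ (((())())())()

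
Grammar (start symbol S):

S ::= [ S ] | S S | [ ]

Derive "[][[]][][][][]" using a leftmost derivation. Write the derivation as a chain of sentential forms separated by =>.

S => SS => SSS => SSSS => SSSSS => SSSSSS => []SSSSS => [][S]SSSS => [][[]]SSSS => [][[]][]SSS => [][[]][][]SS => [][[]][][][]S => [][[]][][][][]

S => SS   [S ::= S S]
SS => SSS   [S ::= S S]
SSS => SSSS   [S ::= S S]
SSSS => SSSSS   [S ::= S S]
SSSSS => SSSSSS   [S ::= S S]
SSSSSS => []SSSSS   [S ::= [ ]]
[]SSSSS => [][S]SSSS   [S ::= [ S ]]
[][S]SSSS => [][[]]SSSS   [S ::= [ ]]
[][[]]SSSS => [][[]][]SSS   [S ::= [ ]]
[][[]][]SSS => [][[]][][]SS   [S ::= [ ]]
[][[]][][]SS => [][[]][][][]S   [S ::= [ ]]
[][[]][][][]S => [][[]][][][][]   [S ::= [ ]]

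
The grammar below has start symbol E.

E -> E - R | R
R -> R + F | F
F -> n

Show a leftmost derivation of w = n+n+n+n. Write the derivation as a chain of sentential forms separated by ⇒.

E ⇒ R ⇒ R+F ⇒ R+F+F ⇒ R+F+F+F ⇒ F+F+F+F ⇒ n+F+F+F ⇒ n+n+F+F ⇒ n+n+n+F ⇒ n+n+n+n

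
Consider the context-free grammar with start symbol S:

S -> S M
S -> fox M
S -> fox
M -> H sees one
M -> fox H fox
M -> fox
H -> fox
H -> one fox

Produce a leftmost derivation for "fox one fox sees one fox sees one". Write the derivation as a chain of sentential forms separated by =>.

S => S M   [S -> S M]
S M => S M M   [S -> S M]
S M M => fox M M   [S -> fox]
fox M M => fox H sees one M   [M -> H sees one]
fox H sees one M => fox one fox sees one M   [H -> one fox]
fox one fox sees one M => fox one fox sees one H sees one   [M -> H sees one]
fox one fox sees one H sees one => fox one fox sees one fox sees one   [H -> fox]

S => S M => S M M => fox M M => fox H sees one M => fox one fox sees one M => fox one fox sees one H sees one => fox one fox sees one fox sees one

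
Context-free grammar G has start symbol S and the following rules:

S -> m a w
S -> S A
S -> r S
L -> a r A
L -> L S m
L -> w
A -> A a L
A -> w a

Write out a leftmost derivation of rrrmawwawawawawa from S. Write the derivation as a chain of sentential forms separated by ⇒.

S ⇒ rS ⇒ rSA ⇒ rSAA ⇒ rSAAA ⇒ rrSAAA ⇒ rrSAAAA ⇒ rrSAAAAA ⇒ rrrSAAAAA ⇒ rrrmawAAAAA ⇒ rrrmawwaAAAA ⇒ rrrmawwawaAAA ⇒ rrrmawwawawaAA ⇒ rrrmawwawawawaA ⇒ rrrmawwawawawawa

S ⇒ rS   [S -> r S]
rS ⇒ rSA   [S -> S A]
rSA ⇒ rSAA   [S -> S A]
rSAA ⇒ rSAAA   [S -> S A]
rSAAA ⇒ rrSAAA   [S -> r S]
rrSAAA ⇒ rrSAAAA   [S -> S A]
rrSAAAA ⇒ rrSAAAAA   [S -> S A]
rrSAAAAA ⇒ rrrSAAAAA   [S -> r S]
rrrSAAAAA ⇒ rrrmawAAAAA   [S -> m a w]
rrrmawAAAAA ⇒ rrrmawwaAAAA   [A -> w a]
rrrmawwaAAAA ⇒ rrrmawwawaAAA   [A -> w a]
rrrmawwawaAAA ⇒ rrrmawwawawaAA   [A -> w a]
rrrmawwawawaAA ⇒ rrrmawwawawawaA   [A -> w a]
rrrmawwawawawaA ⇒ rrrmawwawawawawa   [A -> w a]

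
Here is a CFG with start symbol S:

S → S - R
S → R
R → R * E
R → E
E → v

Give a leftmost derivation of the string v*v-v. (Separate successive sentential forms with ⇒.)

S⇒S-R⇒R-R⇒R*E-R⇒E*E-R⇒v*E-R⇒v*v-R⇒v*v-E⇒v*v-v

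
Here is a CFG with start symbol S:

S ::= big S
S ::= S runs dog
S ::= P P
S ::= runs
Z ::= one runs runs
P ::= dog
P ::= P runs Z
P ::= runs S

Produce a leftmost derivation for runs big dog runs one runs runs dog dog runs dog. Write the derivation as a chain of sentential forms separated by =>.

S => S runs dog => P P runs dog => runs S P runs dog => runs big S P runs dog => runs big P P P runs dog => runs big P runs Z P P runs dog => runs big dog runs Z P P runs dog => runs big dog runs one runs runs P P runs dog => runs big dog runs one runs runs dog P runs dog => runs big dog runs one runs runs dog dog runs dog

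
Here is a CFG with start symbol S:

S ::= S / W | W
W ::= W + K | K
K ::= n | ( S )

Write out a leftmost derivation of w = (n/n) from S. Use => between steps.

S => W   [S ::= W]
W => K   [W ::= K]
K => (S)   [K ::= ( S )]
(S) => (S/W)   [S ::= S / W]
(S/W) => (W/W)   [S ::= W]
(W/W) => (K/W)   [W ::= K]
(K/W) => (n/W)   [K ::= n]
(n/W) => (n/K)   [W ::= K]
(n/K) => (n/n)   [K ::= n]

S=>W=>K=>(S)=>(S/W)=>(W/W)=>(K/W)=>(n/W)=>(n/K)=>(n/n)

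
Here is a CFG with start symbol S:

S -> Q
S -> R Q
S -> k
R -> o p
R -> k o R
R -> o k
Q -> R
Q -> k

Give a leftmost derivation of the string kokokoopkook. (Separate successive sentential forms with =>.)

S => RQ => koRQ => kokoRQ => kokokoRQ => kokokoopQ => kokokoopR => kokokoopkoR => kokokoopkook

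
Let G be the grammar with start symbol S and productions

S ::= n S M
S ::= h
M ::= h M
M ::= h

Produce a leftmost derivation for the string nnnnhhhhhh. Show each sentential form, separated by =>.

S => nSM => nnSMM => nnnSMMM => nnnnSMMMM => nnnnhMMMM => nnnnhhMMM => nnnnhhhMM => nnnnhhhhMM => nnnnhhhhhM => nnnnhhhhhh

S => nSM   [S ::= n S M]
nSM => nnSMM   [S ::= n S M]
nnSMM => nnnSMMM   [S ::= n S M]
nnnSMMM => nnnnSMMMM   [S ::= n S M]
nnnnSMMMM => nnnnhMMMM   [S ::= h]
nnnnhMMMM => nnnnhhMMM   [M ::= h]
nnnnhhMMM => nnnnhhhMM   [M ::= h]
nnnnhhhMM => nnnnhhhhMM   [M ::= h M]
nnnnhhhhMM => nnnnhhhhhM   [M ::= h]
nnnnhhhhhM => nnnnhhhhhh   [M ::= h]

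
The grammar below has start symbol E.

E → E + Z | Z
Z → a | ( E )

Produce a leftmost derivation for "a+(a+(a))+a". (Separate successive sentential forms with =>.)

E => E+Z   [E → E + Z]
E+Z => E+Z+Z   [E → E + Z]
E+Z+Z => Z+Z+Z   [E → Z]
Z+Z+Z => a+Z+Z   [Z → a]
a+Z+Z => a+(E)+Z   [Z → ( E )]
a+(E)+Z => a+(E+Z)+Z   [E → E + Z]
a+(E+Z)+Z => a+(Z+Z)+Z   [E → Z]
a+(Z+Z)+Z => a+(a+Z)+Z   [Z → a]
a+(a+Z)+Z => a+(a+(E))+Z   [Z → ( E )]
a+(a+(E))+Z => a+(a+(Z))+Z   [E → Z]
a+(a+(Z))+Z => a+(a+(a))+Z   [Z → a]
a+(a+(a))+Z => a+(a+(a))+a   [Z → a]

E => E+Z => E+Z+Z => Z+Z+Z => a+Z+Z => a+(E)+Z => a+(E+Z)+Z => a+(Z+Z)+Z => a+(a+Z)+Z => a+(a+(E))+Z => a+(a+(Z))+Z => a+(a+(a))+Z => a+(a+(a))+a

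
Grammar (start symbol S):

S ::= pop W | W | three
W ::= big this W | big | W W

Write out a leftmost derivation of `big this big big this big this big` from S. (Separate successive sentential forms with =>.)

S => W => W W => big this W W => big this big W => big this big big this W => big this big big this big this W => big this big big this big this big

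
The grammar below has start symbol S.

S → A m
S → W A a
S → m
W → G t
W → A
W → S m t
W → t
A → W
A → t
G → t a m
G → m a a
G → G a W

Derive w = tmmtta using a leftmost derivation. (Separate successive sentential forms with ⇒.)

S ⇒ WAa   [S → W A a]
WAa ⇒ SmtAa   [W → S m t]
SmtAa ⇒ AmmtAa   [S → A m]
AmmtAa ⇒ WmmtAa   [A → W]
WmmtAa ⇒ tmmtAa   [W → t]
tmmtAa ⇒ tmmtta   [A → t]

S⇒WAa⇒SmtAa⇒AmmtAa⇒WmmtAa⇒tmmtAa⇒tmmtta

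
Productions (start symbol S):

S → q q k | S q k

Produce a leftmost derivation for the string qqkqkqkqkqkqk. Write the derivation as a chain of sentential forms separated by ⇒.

S ⇒ Sqk ⇒ Sqkqk ⇒ Sqkqkqk ⇒ Sqkqkqkqk ⇒ Sqkqkqkqkqk ⇒ qqkqkqkqkqkqk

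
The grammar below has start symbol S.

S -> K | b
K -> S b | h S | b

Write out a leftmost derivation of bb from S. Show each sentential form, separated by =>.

S=>K=>Sb=>Kb=>bb

S => K   [S -> K]
K => Sb   [K -> S b]
Sb => Kb   [S -> K]
Kb => bb   [K -> b]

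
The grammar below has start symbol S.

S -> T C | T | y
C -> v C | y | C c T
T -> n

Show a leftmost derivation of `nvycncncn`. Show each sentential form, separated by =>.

S=>TC=>nC=>nCcT=>nCcTcT=>nCcTcTcT=>nvCcTcTcT=>nvycTcTcT=>nvycncTcT=>nvycncncT=>nvycncncn

S => TC   [S -> T C]
TC => nC   [T -> n]
nC => nCcT   [C -> C c T]
nCcT => nCcTcT   [C -> C c T]
nCcTcT => nCcTcTcT   [C -> C c T]
nCcTcTcT => nvCcTcTcT   [C -> v C]
nvCcTcTcT => nvycTcTcT   [C -> y]
nvycTcTcT => nvycncTcT   [T -> n]
nvycncTcT => nvycncncT   [T -> n]
nvycncncT => nvycncncn   [T -> n]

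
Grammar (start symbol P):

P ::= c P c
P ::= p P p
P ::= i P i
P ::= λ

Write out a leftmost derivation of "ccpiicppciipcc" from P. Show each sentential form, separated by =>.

P => cPc => ccPcc => ccpPpcc => ccpiPipcc => ccpiiPiipcc => ccpiicPciipcc => ccpiicpPpciipcc => ccpiicppciipcc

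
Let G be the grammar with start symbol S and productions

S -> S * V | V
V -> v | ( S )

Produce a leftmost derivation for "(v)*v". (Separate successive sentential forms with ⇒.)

S ⇒ S*V ⇒ V*V ⇒ (S)*V ⇒ (V)*V ⇒ (v)*V ⇒ (v)*v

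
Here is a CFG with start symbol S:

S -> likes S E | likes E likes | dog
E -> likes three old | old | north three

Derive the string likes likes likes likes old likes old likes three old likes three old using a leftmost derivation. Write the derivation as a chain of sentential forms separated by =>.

S => likes S E => likes likes S E E => likes likes likes S E E E => likes likes likes likes E likes E E E => likes likes likes likes old likes E E E => likes likes likes likes old likes old E E => likes likes likes likes old likes old likes three old E => likes likes likes likes old likes old likes three old likes three old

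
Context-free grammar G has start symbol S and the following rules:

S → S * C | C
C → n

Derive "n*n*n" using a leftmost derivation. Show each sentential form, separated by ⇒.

S ⇒ S*C ⇒ S*C*C ⇒ C*C*C ⇒ n*C*C ⇒ n*n*C ⇒ n*n*n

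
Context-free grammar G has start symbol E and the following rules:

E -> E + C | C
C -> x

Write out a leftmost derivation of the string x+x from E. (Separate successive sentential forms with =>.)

E => E+C => C+C => x+C => x+x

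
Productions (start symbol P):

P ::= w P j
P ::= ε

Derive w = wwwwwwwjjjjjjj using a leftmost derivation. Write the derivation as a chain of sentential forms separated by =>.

P=>wPj=>wwPjj=>wwwPjjj=>wwwwPjjjj=>wwwwwPjjjjj=>wwwwwwPjjjjjj=>wwwwwwwPjjjjjjj=>wwwwwwwjjjjjjj

P => wPj   [P ::= w P j]
wPj => wwPjj   [P ::= w P j]
wwPjj => wwwPjjj   [P ::= w P j]
wwwPjjj => wwwwPjjjj   [P ::= w P j]
wwwwPjjjj => wwwwwPjjjjj   [P ::= w P j]
wwwwwPjjjjj => wwwwwwPjjjjjj   [P ::= w P j]
wwwwwwPjjjjjj => wwwwwwwPjjjjjjj   [P ::= w P j]
wwwwwwwPjjjjjjj => wwwwwwwjjjjjjj   [P ::= ε]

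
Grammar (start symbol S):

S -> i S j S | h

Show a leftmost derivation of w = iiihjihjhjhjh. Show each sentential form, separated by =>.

S=>iSjS=>iiSjSjS=>iiiSjSjSjS=>iiihjSjSjS=>iiihjiSjSjSjS=>iiihjihjSjSjS=>iiihjihjhjSjS=>iiihjihjhjhjS=>iiihjihjhjhjh

S => iSjS   [S -> i S j S]
iSjS => iiSjSjS   [S -> i S j S]
iiSjSjS => iiiSjSjSjS   [S -> i S j S]
iiiSjSjSjS => iiihjSjSjS   [S -> h]
iiihjSjSjS => iiihjiSjSjSjS   [S -> i S j S]
iiihjiSjSjSjS => iiihjihjSjSjS   [S -> h]
iiihjihjSjSjS => iiihjihjhjSjS   [S -> h]
iiihjihjhjSjS => iiihjihjhjhjS   [S -> h]
iiihjihjhjhjS => iiihjihjhjhjh   [S -> h]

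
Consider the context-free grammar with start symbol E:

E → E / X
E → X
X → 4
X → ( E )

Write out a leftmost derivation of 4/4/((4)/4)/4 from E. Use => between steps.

E => E/X   [E → E / X]
E/X => E/X/X   [E → E / X]
E/X/X => E/X/X/X   [E → E / X]
E/X/X/X => X/X/X/X   [E → X]
X/X/X/X => 4/X/X/X   [X → 4]
4/X/X/X => 4/4/X/X   [X → 4]
4/4/X/X => 4/4/(E)/X   [X → ( E )]
4/4/(E)/X => 4/4/(E/X)/X   [E → E / X]
4/4/(E/X)/X => 4/4/(X/X)/X   [E → X]
4/4/(X/X)/X => 4/4/((E)/X)/X   [X → ( E )]
4/4/((E)/X)/X => 4/4/((X)/X)/X   [E → X]
4/4/((X)/X)/X => 4/4/((4)/X)/X   [X → 4]
4/4/((4)/X)/X => 4/4/((4)/4)/X   [X → 4]
4/4/((4)/4)/X => 4/4/((4)/4)/4   [X → 4]

E=>E/X=>E/X/X=>E/X/X/X=>X/X/X/X=>4/X/X/X=>4/4/X/X=>4/4/(E)/X=>4/4/(E/X)/X=>4/4/(X/X)/X=>4/4/((E)/X)/X=>4/4/((X)/X)/X=>4/4/((4)/X)/X=>4/4/((4)/4)/X=>4/4/((4)/4)/4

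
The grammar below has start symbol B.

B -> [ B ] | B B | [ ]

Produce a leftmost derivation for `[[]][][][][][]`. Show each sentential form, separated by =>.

B => BB   [B -> B B]
BB => BBB   [B -> B B]
BBB => [B]BB   [B -> [ B ]]
[B]BB => [[]]BB   [B -> [ ]]
[[]]BB => [[]]BBB   [B -> B B]
[[]]BBB => [[]]BBBB   [B -> B B]
[[]]BBBB => [[]][]BBB   [B -> [ ]]
[[]][]BBB => [[]][][]BB   [B -> [ ]]
[[]][][]BB => [[]][][]BBB   [B -> B B]
[[]][][]BBB => [[]][][][]BB   [B -> [ ]]
[[]][][][]BB => [[]][][][][]B   [B -> [ ]]
[[]][][][][]B => [[]][][][][][]   [B -> [ ]]

B => BB => BBB => [B]BB => [[]]BB => [[]]BBB => [[]]BBBB => [[]][]BBB => [[]][][]BB => [[]][][]BBB => [[]][][][]BB => [[]][][][][]B => [[]][][][][][]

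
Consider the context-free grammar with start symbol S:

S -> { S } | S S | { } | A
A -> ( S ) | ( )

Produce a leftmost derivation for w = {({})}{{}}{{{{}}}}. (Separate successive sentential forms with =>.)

S=>SS=>SSS=>{S}SS=>{A}SS=>{(S)}SS=>{({})}SS=>{({})}{S}S=>{({})}{{}}S=>{({})}{{}}{S}=>{({})}{{}}{{S}}=>{({})}{{}}{{{S}}}=>{({})}{{}}{{{{}}}}

S => SS   [S -> S S]
SS => SSS   [S -> S S]
SSS => {S}SS   [S -> { S }]
{S}SS => {A}SS   [S -> A]
{A}SS => {(S)}SS   [A -> ( S )]
{(S)}SS => {({})}SS   [S -> { }]
{({})}SS => {({})}{S}S   [S -> { S }]
{({})}{S}S => {({})}{{}}S   [S -> { }]
{({})}{{}}S => {({})}{{}}{S}   [S -> { S }]
{({})}{{}}{S} => {({})}{{}}{{S}}   [S -> { S }]
{({})}{{}}{{S}} => {({})}{{}}{{{S}}}   [S -> { S }]
{({})}{{}}{{{S}}} => {({})}{{}}{{{{}}}}   [S -> { }]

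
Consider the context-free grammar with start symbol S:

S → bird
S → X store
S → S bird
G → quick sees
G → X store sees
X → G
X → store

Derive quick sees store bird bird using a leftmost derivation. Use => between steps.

S => S bird => S bird bird => X store bird bird => G store bird bird => quick sees store bird bird

S => S bird   [S → S bird]
S bird => S bird bird   [S → S bird]
S bird bird => X store bird bird   [S → X store]
X store bird bird => G store bird bird   [X → G]
G store bird bird => quick sees store bird bird   [G → quick sees]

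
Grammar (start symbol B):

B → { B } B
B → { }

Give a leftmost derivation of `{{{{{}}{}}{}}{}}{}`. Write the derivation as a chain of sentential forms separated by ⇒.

B ⇒ {B}B ⇒ {{B}B}B ⇒ {{{B}B}B}B ⇒ {{{{B}B}B}B}B ⇒ {{{{{}}B}B}B}B ⇒ {{{{{}}{}}B}B}B ⇒ {{{{{}}{}}{}}B}B ⇒ {{{{{}}{}}{}}{}}B ⇒ {{{{{}}{}}{}}{}}{}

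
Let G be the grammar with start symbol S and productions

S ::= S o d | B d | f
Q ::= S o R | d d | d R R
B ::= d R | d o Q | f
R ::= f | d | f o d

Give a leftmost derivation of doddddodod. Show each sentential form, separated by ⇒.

S ⇒ Sod ⇒ Sodod ⇒ Bdodod ⇒ doQdodod ⇒ dodRRdodod ⇒ doddRdodod ⇒ doddddodod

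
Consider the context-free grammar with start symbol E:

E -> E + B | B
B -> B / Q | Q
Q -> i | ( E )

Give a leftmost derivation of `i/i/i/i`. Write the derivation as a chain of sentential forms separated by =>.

E => B   [E -> B]
B => B/Q   [B -> B / Q]
B/Q => B/Q/Q   [B -> B / Q]
B/Q/Q => B/Q/Q/Q   [B -> B / Q]
B/Q/Q/Q => Q/Q/Q/Q   [B -> Q]
Q/Q/Q/Q => i/Q/Q/Q   [Q -> i]
i/Q/Q/Q => i/i/Q/Q   [Q -> i]
i/i/Q/Q => i/i/i/Q   [Q -> i]
i/i/i/Q => i/i/i/i   [Q -> i]

E=>B=>B/Q=>B/Q/Q=>B/Q/Q/Q=>Q/Q/Q/Q=>i/Q/Q/Q=>i/i/Q/Q=>i/i/i/Q=>i/i/i/i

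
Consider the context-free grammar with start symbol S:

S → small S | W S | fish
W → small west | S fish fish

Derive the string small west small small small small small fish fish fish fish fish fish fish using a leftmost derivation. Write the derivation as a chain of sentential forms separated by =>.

S => W S => small west S => small west small S => small west small small S => small west small small small S => small west small small small W S => small west small small small S fish fish S => small west small small small small S fish fish S => small west small small small small small S fish fish S => small west small small small small small fish fish fish S => small west small small small small small fish fish fish W S => small west small small small small small fish fish fish S fish fish S => small west small small small small small fish fish fish fish fish fish S => small west small small small small small fish fish fish fish fish fish fish

S => W S   [S → W S]
W S => small west S   [W → small west]
small west S => small west small S   [S → small S]
small west small S => small west small small S   [S → small S]
small west small small S => small west small small small S   [S → small S]
small west small small small S => small west small small small W S   [S → W S]
small west small small small W S => small west small small small S fish fish S   [W → S fish fish]
small west small small small S fish fish S => small west small small small small S fish fish S   [S → small S]
small west small small small small S fish fish S => small west small small small small small S fish fish S   [S → small S]
small west small small small small small S fish fish S => small west small small small small small fish fish fish S   [S → fish]
small west small small small small small fish fish fish S => small west small small small small small fish fish fish W S   [S → W S]
small west small small small small small fish fish fish W S => small west small small small small small fish fish fish S fish fish S   [W → S fish fish]
small west small small small small small fish fish fish S fish fish S => small west small small small small small fish fish fish fish fish fish S   [S → fish]
small west small small small small small fish fish fish fish fish fish S => small west small small small small small fish fish fish fish fish fish fish   [S → fish]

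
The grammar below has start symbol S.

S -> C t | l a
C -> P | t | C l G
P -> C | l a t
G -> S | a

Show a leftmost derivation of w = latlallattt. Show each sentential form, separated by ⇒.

S ⇒ Ct   [S -> C t]
Ct ⇒ ClGt   [C -> C l G]
ClGt ⇒ ClGlGt   [C -> C l G]
ClGlGt ⇒ PlGlGt   [C -> P]
PlGlGt ⇒ latlGlGt   [P -> l a t]
latlGlGt ⇒ latlalGt   [G -> a]
latlalGt ⇒ latlalSt   [G -> S]
latlalSt ⇒ latlalCtt   [S -> C t]
latlalCtt ⇒ latlalPtt   [C -> P]
latlalPtt ⇒ latlallattt   [P -> l a t]

S⇒Ct⇒ClGt⇒ClGlGt⇒PlGlGt⇒latlGlGt⇒latlalGt⇒latlalSt⇒latlalCtt⇒latlalPtt⇒latlallattt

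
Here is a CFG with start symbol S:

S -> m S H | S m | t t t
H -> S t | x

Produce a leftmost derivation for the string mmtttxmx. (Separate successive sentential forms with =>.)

S=>mSH=>mSmH=>mmSHmH=>mmtttHmH=>mmtttxmH=>mmtttxmx

S => mSH   [S -> m S H]
mSH => mSmH   [S -> S m]
mSmH => mmSHmH   [S -> m S H]
mmSHmH => mmtttHmH   [S -> t t t]
mmtttHmH => mmtttxmH   [H -> x]
mmtttxmH => mmtttxmx   [H -> x]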